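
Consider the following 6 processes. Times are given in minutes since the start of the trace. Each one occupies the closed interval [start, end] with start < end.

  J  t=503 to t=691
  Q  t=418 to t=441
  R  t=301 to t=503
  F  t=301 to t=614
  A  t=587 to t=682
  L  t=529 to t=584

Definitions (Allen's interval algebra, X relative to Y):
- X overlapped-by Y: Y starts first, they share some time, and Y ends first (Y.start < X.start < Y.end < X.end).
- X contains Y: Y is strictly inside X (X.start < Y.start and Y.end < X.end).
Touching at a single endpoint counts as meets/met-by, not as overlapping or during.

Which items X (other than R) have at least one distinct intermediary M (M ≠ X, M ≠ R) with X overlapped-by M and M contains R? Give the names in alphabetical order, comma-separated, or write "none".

Target R = [t=301, t=503].
Intermediaries M with M contains R: none.
Union: none.

none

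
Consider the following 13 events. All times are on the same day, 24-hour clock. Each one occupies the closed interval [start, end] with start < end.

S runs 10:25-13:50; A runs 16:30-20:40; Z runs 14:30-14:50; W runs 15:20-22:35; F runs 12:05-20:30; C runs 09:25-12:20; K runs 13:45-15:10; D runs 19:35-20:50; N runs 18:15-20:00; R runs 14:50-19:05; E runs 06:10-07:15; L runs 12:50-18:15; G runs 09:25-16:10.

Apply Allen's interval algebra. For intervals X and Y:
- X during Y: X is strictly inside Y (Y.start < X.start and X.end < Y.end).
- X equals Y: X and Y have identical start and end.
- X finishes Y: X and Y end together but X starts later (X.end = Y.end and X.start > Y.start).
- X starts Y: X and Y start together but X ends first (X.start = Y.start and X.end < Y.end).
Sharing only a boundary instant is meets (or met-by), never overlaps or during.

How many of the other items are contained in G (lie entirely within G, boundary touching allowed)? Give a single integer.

4

Target G = [09:25, 16:10].
A [16:30, 20:40] → after → no.
C [09:25, 12:20] → starts → counts.
D [19:35, 20:50] → after → no.
E [06:10, 07:15] → before → no.
F [12:05, 20:30] → overlapped-by → no.
K [13:45, 15:10] → during → counts.
L [12:50, 18:15] → overlapped-by → no.
N [18:15, 20:00] → after → no.
R [14:50, 19:05] → overlapped-by → no.
S [10:25, 13:50] → during → counts.
W [15:20, 22:35] → overlapped-by → no.
Z [14:30, 14:50] → during → counts.
Total: 4.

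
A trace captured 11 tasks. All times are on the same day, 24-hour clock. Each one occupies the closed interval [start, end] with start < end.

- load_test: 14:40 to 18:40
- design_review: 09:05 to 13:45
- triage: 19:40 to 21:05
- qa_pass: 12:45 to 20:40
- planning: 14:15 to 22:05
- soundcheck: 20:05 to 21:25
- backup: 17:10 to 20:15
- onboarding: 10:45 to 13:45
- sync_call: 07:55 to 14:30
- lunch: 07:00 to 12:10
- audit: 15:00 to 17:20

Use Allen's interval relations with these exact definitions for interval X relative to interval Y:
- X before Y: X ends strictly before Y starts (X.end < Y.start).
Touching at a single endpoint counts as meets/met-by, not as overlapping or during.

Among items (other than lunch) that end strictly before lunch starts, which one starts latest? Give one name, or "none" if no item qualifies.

none

Target lunch = [07:00, 12:10].
audit [15:00, 17:20] → after → excluded.
backup [17:10, 20:15] → after → excluded.
design_review [09:05, 13:45] → overlapped-by → excluded.
load_test [14:40, 18:40] → after → excluded.
onboarding [10:45, 13:45] → overlapped-by → excluded.
planning [14:15, 22:05] → after → excluded.
qa_pass [12:45, 20:40] → after → excluded.
soundcheck [20:05, 21:25] → after → excluded.
sync_call [07:55, 14:30] → overlapped-by → excluded.
triage [19:40, 21:05] → after → excluded.
No candidates → none.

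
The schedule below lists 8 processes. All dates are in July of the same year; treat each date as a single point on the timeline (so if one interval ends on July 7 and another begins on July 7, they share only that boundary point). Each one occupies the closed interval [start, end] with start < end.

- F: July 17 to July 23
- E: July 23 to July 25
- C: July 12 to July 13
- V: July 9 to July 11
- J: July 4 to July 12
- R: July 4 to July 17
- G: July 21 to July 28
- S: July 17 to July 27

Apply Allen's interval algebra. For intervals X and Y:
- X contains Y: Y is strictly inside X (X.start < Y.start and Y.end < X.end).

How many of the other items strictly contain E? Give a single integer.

Target E = [July 23, July 25].
C [July 12, July 13] → before → no.
F [July 17, July 23] → meets → no.
G [July 21, July 28] → contains → counts.
J [July 4, July 12] → before → no.
R [July 4, July 17] → before → no.
S [July 17, July 27] → contains → counts.
V [July 9, July 11] → before → no.
Total: 2.

2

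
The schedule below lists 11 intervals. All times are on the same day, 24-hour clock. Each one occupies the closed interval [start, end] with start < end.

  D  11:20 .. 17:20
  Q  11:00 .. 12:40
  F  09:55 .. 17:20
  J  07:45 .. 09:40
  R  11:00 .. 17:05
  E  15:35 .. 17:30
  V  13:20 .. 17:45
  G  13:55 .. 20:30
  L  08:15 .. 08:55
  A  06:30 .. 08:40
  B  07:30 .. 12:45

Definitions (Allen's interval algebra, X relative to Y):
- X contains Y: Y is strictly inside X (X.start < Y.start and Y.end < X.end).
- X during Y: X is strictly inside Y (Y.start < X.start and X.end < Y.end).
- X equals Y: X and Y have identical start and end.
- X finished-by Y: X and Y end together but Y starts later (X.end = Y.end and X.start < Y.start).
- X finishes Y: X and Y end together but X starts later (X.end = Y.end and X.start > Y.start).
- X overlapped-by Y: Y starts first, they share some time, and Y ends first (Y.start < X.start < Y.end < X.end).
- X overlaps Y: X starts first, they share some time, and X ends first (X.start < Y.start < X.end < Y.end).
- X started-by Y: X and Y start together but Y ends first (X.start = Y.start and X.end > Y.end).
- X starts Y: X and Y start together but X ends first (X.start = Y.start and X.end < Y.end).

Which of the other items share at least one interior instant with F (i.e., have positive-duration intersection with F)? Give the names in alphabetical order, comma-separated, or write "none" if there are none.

B, D, E, G, Q, R, V

Target F = [09:55, 17:20].
A [06:30, 08:40] → before → no.
B [07:30, 12:45] → overlaps → yes.
D [11:20, 17:20] → finishes → yes.
E [15:35, 17:30] → overlapped-by → yes.
G [13:55, 20:30] → overlapped-by → yes.
J [07:45, 09:40] → before → no.
L [08:15, 08:55] → before → no.
Q [11:00, 12:40] → during → yes.
R [11:00, 17:05] → during → yes.
V [13:20, 17:45] → overlapped-by → yes.
Result: B, D, E, G, Q, R, V.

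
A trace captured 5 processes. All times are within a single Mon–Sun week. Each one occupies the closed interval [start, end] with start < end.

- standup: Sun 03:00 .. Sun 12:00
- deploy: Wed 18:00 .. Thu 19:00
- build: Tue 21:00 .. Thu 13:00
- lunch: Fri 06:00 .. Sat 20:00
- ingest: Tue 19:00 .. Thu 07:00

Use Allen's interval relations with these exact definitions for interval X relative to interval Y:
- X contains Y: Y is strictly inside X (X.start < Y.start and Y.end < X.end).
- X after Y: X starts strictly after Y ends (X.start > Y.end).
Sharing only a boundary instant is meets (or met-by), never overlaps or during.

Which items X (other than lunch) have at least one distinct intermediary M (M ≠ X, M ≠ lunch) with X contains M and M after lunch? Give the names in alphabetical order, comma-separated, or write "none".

Target lunch = [Fri 06:00, Sat 20:00].
Intermediaries M with M after lunch: standup.
Via standup — items with X contains standup: none.
Union: none.

none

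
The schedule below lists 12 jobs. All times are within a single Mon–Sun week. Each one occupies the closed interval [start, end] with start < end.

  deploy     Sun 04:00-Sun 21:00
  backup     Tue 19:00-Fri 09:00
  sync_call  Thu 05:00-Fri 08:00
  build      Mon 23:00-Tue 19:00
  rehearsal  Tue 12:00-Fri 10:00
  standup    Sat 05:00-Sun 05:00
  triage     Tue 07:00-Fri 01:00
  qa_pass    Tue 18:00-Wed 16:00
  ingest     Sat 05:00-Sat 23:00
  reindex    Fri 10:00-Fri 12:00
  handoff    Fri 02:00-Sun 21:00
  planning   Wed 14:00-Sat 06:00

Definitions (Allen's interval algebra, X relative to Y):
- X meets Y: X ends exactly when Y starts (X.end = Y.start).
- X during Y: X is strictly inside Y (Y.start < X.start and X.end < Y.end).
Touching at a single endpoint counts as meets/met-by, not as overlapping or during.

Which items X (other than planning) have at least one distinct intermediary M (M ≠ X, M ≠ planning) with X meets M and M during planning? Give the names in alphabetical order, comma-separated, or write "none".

Target planning = [Wed 14:00, Sat 06:00].
Intermediaries M with M during planning: reindex, sync_call.
Via reindex — items with X meets reindex: rehearsal.
Via sync_call — items with X meets sync_call: none.
Union: rehearsal.

rehearsal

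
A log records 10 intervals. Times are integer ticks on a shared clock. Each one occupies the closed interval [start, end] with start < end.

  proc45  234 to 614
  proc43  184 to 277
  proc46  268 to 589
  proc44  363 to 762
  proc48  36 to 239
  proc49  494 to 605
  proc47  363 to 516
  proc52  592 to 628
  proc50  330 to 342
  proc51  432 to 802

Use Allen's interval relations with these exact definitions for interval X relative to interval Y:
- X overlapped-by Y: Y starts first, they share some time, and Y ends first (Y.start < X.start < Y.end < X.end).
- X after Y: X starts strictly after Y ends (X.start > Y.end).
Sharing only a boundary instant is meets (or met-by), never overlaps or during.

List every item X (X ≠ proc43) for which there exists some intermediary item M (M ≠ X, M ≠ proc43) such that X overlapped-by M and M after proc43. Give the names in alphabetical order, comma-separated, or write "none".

proc49, proc51, proc52

Target proc43 = [184, 277].
Intermediaries M with M after proc43: proc44, proc47, proc49, proc50, proc51, proc52.
Via proc44 — items with X overlapped-by proc44: proc51.
Via proc47 — items with X overlapped-by proc47: proc49, proc51.
Via proc49 — items with X overlapped-by proc49: proc52.
Via proc50 — items with X overlapped-by proc50: none.
Via proc51 — items with X overlapped-by proc51: none.
Via proc52 — items with X overlapped-by proc52: none.
Union: proc49, proc51, proc52.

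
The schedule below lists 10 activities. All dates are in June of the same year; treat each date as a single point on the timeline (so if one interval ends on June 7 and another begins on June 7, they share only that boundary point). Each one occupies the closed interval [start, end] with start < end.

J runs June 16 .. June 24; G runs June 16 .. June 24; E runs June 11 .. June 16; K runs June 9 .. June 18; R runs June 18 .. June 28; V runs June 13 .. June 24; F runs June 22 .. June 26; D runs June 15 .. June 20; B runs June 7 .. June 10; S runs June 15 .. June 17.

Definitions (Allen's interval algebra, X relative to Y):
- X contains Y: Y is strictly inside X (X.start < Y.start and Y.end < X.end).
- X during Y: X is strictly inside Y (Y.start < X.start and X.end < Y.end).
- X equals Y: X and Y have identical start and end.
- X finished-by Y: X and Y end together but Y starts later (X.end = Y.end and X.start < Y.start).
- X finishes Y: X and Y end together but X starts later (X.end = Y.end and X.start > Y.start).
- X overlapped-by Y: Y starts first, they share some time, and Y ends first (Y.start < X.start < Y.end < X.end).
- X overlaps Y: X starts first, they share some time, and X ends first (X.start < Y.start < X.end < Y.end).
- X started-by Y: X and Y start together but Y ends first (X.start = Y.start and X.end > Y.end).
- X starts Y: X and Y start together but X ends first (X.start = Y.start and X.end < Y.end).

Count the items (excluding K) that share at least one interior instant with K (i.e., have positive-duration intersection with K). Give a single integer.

7

Target K = [June 9, June 18].
B [June 7, June 10] → overlaps → counts.
D [June 15, June 20] → overlapped-by → counts.
E [June 11, June 16] → during → counts.
F [June 22, June 26] → after → no.
G [June 16, June 24] → overlapped-by → counts.
J [June 16, June 24] → overlapped-by → counts.
R [June 18, June 28] → met-by → no.
S [June 15, June 17] → during → counts.
V [June 13, June 24] → overlapped-by → counts.
Total: 7.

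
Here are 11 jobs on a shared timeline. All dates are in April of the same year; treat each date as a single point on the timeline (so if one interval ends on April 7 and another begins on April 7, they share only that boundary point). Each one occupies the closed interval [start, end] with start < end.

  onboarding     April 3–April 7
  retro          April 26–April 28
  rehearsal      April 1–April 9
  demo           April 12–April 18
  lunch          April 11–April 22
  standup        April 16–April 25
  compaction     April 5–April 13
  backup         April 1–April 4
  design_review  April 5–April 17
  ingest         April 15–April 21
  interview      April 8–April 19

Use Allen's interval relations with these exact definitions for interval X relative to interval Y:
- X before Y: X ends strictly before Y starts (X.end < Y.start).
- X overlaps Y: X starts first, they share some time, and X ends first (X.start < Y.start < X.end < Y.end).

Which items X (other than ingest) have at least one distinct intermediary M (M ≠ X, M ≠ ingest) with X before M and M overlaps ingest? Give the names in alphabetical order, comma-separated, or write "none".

backup, onboarding, rehearsal

Target ingest = [April 15, April 21].
Intermediaries M with M overlaps ingest: demo, design_review, interview.
Via demo — items with X before demo: backup, onboarding, rehearsal.
Via design_review — items with X before design_review: backup.
Via interview — items with X before interview: backup, onboarding.
Union: backup, onboarding, rehearsal.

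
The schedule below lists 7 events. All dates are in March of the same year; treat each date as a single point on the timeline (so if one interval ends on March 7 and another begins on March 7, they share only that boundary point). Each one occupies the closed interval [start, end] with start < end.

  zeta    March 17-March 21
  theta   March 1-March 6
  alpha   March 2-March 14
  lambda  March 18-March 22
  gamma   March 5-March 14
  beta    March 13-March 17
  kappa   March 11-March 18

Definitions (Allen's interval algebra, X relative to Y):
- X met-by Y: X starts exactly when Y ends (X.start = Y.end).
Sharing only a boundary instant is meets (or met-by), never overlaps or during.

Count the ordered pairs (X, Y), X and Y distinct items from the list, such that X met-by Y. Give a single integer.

Checking all 42 ordered pairs for relation 'met-by'; matching pairs in alphabetical order:
(lambda, kappa): lambda met-by kappa ✓
(zeta, beta): zeta met-by beta ✓
Count: 2.

2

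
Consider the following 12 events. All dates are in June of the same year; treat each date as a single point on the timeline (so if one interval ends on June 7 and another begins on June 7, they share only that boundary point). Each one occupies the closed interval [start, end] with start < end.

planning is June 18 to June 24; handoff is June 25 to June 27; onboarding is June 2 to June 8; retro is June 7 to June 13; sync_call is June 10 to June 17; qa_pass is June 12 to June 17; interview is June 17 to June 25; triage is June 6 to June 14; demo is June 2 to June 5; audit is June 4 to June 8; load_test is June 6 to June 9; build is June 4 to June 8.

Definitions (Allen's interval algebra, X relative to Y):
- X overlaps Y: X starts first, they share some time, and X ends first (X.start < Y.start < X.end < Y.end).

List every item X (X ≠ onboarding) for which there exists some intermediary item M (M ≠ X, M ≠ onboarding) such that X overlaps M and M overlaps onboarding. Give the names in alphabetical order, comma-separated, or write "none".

Target onboarding = [June 2, June 8].
Intermediaries M with M overlaps onboarding: none.
Union: none.

none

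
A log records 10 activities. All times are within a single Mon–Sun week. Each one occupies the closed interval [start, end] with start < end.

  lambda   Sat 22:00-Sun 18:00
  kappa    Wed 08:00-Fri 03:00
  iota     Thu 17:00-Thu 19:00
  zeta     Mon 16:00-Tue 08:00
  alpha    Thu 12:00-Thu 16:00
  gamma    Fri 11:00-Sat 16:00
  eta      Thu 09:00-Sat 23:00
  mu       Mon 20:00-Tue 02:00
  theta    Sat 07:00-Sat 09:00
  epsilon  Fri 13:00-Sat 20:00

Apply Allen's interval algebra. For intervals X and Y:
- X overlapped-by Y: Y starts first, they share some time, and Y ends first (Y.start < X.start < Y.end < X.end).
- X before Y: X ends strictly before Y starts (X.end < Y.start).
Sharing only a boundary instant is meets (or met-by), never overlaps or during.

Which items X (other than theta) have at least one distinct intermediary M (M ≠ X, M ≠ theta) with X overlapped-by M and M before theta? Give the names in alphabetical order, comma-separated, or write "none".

eta

Target theta = [Sat 07:00, Sat 09:00].
Intermediaries M with M before theta: alpha, iota, kappa, mu, zeta.
Via alpha — items with X overlapped-by alpha: none.
Via iota — items with X overlapped-by iota: none.
Via kappa — items with X overlapped-by kappa: eta.
Via mu — items with X overlapped-by mu: none.
Via zeta — items with X overlapped-by zeta: none.
Union: eta.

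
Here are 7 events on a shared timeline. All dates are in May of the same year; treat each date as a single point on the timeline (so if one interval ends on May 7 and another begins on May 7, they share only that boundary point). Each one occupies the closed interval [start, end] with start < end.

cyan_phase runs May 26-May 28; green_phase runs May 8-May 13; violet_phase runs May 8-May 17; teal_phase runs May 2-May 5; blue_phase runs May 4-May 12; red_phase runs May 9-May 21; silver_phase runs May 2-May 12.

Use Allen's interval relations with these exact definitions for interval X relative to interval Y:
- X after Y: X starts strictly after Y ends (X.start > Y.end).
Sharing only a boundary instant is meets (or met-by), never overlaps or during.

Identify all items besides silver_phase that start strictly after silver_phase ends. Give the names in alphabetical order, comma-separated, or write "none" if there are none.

cyan_phase

Target silver_phase = [May 2, May 12].
blue_phase [May 4, May 12] → finishes → no.
cyan_phase [May 26, May 28] → after → yes.
green_phase [May 8, May 13] → overlapped-by → no.
red_phase [May 9, May 21] → overlapped-by → no.
teal_phase [May 2, May 5] → starts → no.
violet_phase [May 8, May 17] → overlapped-by → no.
Result: cyan_phase.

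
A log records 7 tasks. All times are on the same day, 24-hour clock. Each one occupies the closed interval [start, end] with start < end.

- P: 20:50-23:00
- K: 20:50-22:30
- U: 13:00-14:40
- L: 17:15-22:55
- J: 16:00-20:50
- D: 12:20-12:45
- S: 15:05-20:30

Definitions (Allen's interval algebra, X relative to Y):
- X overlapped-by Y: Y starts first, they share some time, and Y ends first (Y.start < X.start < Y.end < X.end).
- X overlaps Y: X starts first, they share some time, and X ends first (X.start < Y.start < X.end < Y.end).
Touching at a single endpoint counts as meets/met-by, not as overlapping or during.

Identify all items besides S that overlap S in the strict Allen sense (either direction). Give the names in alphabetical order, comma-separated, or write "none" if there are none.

J, L

Target S = [15:05, 20:30].
D [12:20, 12:45] → before → no.
J [16:00, 20:50] → overlapped-by → yes.
K [20:50, 22:30] → after → no.
L [17:15, 22:55] → overlapped-by → yes.
P [20:50, 23:00] → after → no.
U [13:00, 14:40] → before → no.
Result: J, L.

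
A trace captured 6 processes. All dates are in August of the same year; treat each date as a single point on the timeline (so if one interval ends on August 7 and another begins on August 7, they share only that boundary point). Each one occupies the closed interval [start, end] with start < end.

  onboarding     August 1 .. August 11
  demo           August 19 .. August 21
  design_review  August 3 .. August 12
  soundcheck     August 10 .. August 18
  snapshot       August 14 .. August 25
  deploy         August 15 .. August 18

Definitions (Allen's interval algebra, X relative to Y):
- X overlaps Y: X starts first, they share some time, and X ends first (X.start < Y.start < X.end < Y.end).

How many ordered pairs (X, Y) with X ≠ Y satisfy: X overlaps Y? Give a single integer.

4

Checking all 30 ordered pairs for relation 'overlaps'; matching pairs in alphabetical order:
(design_review, soundcheck): design_review overlaps soundcheck ✓
(onboarding, design_review): onboarding overlaps design_review ✓
(onboarding, soundcheck): onboarding overlaps soundcheck ✓
(soundcheck, snapshot): soundcheck overlaps snapshot ✓
Count: 4.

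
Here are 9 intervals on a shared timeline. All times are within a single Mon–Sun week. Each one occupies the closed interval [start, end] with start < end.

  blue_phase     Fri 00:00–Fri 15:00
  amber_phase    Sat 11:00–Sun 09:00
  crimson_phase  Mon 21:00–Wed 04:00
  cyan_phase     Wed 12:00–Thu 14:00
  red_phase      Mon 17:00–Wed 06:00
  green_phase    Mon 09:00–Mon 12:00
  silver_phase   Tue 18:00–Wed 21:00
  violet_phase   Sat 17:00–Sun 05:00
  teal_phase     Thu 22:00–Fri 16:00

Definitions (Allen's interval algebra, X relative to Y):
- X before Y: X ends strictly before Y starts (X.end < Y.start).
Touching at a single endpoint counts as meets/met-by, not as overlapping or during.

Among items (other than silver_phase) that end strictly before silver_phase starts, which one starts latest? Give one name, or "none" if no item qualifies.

green_phase

Target silver_phase = [Tue 18:00, Wed 21:00].
amber_phase [Sat 11:00, Sun 09:00] → after → excluded.
blue_phase [Fri 00:00, Fri 15:00] → after → excluded.
crimson_phase [Mon 21:00, Wed 04:00] → overlaps → excluded.
cyan_phase [Wed 12:00, Thu 14:00] → overlapped-by → excluded.
green_phase [Mon 09:00, Mon 12:00] → before → candidate.
red_phase [Mon 17:00, Wed 06:00] → overlaps → excluded.
teal_phase [Thu 22:00, Fri 16:00] → after → excluded.
violet_phase [Sat 17:00, Sun 05:00] → after → excluded.
Among candidates, latest start is Mon 09:00 → green_phase.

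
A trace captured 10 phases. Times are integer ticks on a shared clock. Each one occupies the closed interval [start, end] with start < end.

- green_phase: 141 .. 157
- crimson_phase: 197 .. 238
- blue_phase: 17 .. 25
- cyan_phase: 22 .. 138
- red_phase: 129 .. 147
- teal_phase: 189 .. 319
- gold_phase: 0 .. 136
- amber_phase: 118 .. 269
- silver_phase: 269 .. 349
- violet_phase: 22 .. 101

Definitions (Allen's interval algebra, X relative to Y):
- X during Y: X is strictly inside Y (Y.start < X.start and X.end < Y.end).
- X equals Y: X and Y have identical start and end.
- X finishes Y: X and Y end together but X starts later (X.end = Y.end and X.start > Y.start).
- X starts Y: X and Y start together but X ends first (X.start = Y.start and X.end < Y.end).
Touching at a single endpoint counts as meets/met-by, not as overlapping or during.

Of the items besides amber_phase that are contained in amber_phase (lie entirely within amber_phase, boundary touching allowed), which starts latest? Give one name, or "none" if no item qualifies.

Target amber_phase = [118, 269].
blue_phase [17, 25] → before → excluded.
crimson_phase [197, 238] → during → candidate.
cyan_phase [22, 138] → overlaps → excluded.
gold_phase [0, 136] → overlaps → excluded.
green_phase [141, 157] → during → candidate.
red_phase [129, 147] → during → candidate.
silver_phase [269, 349] → met-by → excluded.
teal_phase [189, 319] → overlapped-by → excluded.
violet_phase [22, 101] → before → excluded.
Among candidates, latest start is 197 → crimson_phase.

crimson_phase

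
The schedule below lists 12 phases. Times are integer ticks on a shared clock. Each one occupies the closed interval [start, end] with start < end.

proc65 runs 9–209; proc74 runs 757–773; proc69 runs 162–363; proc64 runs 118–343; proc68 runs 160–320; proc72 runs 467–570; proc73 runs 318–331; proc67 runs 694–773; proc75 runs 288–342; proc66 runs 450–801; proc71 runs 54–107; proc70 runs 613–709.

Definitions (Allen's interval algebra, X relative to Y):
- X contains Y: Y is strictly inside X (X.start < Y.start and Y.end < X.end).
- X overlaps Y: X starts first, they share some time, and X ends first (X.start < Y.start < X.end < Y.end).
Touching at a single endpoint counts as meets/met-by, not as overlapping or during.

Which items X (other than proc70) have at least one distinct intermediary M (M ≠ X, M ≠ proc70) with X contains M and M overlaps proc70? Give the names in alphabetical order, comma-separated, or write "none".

none

Target proc70 = [613, 709].
Intermediaries M with M overlaps proc70: none.
Union: none.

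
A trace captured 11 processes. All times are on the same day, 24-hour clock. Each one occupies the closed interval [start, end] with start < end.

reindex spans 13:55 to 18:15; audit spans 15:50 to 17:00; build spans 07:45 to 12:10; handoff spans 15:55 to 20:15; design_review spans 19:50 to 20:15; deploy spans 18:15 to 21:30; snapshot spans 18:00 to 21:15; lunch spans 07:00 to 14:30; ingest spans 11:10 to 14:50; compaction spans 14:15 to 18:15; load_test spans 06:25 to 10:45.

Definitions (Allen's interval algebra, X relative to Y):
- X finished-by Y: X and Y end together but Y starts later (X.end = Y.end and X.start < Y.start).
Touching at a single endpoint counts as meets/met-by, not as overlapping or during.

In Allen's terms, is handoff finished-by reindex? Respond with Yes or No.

No

handoff = [15:55, 20:15], reindex = [13:55, 18:15].
Actual relation of handoff to reindex: overlapped-by.
Asked whether 'finished-by' holds → No.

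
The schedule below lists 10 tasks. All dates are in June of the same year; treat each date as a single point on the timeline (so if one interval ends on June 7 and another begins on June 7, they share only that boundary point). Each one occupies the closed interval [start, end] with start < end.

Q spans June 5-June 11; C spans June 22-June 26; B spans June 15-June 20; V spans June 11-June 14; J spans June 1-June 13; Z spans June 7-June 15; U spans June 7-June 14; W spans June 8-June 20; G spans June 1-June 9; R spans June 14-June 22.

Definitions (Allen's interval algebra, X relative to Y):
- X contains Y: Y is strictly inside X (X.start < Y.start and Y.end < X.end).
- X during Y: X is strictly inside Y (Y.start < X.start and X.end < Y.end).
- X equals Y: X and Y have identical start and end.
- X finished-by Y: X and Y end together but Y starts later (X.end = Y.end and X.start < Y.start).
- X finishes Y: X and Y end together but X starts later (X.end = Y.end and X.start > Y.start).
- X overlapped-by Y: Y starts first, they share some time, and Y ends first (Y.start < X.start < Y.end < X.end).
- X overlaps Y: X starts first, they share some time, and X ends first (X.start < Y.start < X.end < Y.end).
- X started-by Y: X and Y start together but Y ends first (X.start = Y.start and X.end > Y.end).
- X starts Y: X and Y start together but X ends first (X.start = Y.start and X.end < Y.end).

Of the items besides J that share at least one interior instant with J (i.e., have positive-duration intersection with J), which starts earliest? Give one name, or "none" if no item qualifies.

Target J = [June 1, June 13].
B [June 15, June 20] → after → excluded.
C [June 22, June 26] → after → excluded.
G [June 1, June 9] → starts → candidate.
Q [June 5, June 11] → during → candidate.
R [June 14, June 22] → after → excluded.
U [June 7, June 14] → overlapped-by → candidate.
V [June 11, June 14] → overlapped-by → candidate.
W [June 8, June 20] → overlapped-by → candidate.
Z [June 7, June 15] → overlapped-by → candidate.
Among candidates, earliest start is June 1 → G.

G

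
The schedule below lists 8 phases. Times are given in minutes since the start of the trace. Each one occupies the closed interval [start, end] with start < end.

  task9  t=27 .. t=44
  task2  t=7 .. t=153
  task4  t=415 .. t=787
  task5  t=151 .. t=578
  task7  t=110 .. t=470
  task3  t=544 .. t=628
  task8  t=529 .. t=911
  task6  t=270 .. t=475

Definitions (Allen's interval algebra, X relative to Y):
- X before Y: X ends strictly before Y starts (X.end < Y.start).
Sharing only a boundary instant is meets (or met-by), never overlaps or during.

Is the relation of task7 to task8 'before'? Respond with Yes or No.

Yes

task7 = [t=110, t=470], task8 = [t=529, t=911].
Actual relation of task7 to task8: before.
Asked whether 'before' holds → Yes.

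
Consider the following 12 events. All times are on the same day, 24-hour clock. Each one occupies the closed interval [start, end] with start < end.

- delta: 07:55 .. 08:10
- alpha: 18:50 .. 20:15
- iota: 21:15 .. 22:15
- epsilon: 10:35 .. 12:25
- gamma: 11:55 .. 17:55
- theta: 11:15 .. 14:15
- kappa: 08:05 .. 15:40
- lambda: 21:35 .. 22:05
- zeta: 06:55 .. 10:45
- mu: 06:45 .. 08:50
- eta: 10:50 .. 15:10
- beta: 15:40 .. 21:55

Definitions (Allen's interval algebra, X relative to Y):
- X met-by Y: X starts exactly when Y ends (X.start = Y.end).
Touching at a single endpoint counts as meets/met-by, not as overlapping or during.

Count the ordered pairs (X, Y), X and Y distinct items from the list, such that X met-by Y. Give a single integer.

1

Checking all 132 ordered pairs for relation 'met-by'; matching pairs in alphabetical order:
(beta, kappa): beta met-by kappa ✓
Count: 1.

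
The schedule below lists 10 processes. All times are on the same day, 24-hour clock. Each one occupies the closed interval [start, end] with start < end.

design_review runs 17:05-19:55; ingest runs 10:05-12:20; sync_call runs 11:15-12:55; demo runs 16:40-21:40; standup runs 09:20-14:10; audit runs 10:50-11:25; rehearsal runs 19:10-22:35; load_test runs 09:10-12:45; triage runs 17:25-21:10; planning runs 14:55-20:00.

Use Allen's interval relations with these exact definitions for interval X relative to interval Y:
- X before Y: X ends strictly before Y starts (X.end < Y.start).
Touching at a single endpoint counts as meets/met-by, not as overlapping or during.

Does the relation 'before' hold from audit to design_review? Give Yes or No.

audit = [10:50, 11:25], design_review = [17:05, 19:55].
Actual relation of audit to design_review: before.
Asked whether 'before' holds → Yes.

Yes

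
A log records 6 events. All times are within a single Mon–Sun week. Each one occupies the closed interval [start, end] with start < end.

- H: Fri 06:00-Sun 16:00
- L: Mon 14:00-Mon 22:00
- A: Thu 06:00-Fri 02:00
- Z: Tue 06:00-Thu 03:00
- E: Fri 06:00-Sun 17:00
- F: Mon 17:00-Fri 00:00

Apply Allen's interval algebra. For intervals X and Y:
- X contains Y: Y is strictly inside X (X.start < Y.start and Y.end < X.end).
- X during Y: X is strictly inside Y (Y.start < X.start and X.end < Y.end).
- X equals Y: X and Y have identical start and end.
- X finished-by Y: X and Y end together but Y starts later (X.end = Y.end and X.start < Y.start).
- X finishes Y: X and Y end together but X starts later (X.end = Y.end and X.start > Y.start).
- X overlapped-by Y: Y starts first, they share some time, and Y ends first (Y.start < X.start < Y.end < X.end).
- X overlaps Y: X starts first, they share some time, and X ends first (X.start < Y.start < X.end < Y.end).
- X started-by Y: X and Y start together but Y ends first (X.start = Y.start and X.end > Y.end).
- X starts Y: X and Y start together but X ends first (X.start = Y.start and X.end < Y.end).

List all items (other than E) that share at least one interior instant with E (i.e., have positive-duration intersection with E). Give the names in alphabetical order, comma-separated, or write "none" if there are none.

H

Target E = [Fri 06:00, Sun 17:00].
A [Thu 06:00, Fri 02:00] → before → no.
F [Mon 17:00, Fri 00:00] → before → no.
H [Fri 06:00, Sun 16:00] → starts → yes.
L [Mon 14:00, Mon 22:00] → before → no.
Z [Tue 06:00, Thu 03:00] → before → no.
Result: H.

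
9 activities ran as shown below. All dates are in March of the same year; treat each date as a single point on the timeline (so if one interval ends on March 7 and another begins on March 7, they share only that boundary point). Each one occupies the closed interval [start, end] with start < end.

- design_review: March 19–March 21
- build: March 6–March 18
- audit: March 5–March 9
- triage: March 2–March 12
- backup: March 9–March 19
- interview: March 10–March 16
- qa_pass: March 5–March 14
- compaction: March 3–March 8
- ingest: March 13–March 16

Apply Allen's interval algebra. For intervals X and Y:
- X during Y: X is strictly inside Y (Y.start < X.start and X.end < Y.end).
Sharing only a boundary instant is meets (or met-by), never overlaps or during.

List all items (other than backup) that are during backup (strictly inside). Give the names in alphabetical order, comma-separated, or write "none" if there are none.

Target backup = [March 9, March 19].
audit [March 5, March 9] → meets → no.
build [March 6, March 18] → overlaps → no.
compaction [March 3, March 8] → before → no.
design_review [March 19, March 21] → met-by → no.
ingest [March 13, March 16] → during → yes.
interview [March 10, March 16] → during → yes.
qa_pass [March 5, March 14] → overlaps → no.
triage [March 2, March 12] → overlaps → no.
Result: ingest, interview.

ingest, interview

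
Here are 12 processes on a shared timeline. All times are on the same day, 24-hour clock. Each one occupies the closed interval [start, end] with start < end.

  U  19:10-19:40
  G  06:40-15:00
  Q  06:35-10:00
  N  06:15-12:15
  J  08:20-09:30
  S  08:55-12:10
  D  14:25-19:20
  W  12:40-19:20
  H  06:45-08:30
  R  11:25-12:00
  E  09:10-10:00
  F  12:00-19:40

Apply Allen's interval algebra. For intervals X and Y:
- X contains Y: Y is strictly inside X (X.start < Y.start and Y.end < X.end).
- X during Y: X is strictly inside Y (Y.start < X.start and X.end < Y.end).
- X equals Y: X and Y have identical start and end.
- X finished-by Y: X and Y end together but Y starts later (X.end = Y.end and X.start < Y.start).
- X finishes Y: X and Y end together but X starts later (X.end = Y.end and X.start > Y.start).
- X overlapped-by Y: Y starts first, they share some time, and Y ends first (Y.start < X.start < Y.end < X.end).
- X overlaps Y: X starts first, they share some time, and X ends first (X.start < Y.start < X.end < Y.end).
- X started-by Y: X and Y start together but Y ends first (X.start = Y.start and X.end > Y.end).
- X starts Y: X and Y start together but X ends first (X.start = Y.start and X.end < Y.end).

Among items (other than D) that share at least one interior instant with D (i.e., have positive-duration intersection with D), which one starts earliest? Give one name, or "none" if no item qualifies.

G

Target D = [14:25, 19:20].
E [09:10, 10:00] → before → excluded.
F [12:00, 19:40] → contains → candidate.
G [06:40, 15:00] → overlaps → candidate.
H [06:45, 08:30] → before → excluded.
J [08:20, 09:30] → before → excluded.
N [06:15, 12:15] → before → excluded.
Q [06:35, 10:00] → before → excluded.
R [11:25, 12:00] → before → excluded.
S [08:55, 12:10] → before → excluded.
U [19:10, 19:40] → overlapped-by → candidate.
W [12:40, 19:20] → finished-by → candidate.
Among candidates, earliest start is 06:40 → G.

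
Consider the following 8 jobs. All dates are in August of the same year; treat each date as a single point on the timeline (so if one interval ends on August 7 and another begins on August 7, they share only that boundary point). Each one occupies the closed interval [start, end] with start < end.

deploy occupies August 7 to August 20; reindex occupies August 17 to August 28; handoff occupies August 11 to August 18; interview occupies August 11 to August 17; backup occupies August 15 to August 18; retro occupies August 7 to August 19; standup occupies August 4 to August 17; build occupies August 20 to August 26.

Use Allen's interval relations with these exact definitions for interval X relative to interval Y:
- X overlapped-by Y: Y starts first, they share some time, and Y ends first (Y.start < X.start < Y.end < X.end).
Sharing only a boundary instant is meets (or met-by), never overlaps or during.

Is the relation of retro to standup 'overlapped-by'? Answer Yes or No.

Yes

retro = [August 7, August 19], standup = [August 4, August 17].
Actual relation of retro to standup: overlapped-by.
Asked whether 'overlapped-by' holds → Yes.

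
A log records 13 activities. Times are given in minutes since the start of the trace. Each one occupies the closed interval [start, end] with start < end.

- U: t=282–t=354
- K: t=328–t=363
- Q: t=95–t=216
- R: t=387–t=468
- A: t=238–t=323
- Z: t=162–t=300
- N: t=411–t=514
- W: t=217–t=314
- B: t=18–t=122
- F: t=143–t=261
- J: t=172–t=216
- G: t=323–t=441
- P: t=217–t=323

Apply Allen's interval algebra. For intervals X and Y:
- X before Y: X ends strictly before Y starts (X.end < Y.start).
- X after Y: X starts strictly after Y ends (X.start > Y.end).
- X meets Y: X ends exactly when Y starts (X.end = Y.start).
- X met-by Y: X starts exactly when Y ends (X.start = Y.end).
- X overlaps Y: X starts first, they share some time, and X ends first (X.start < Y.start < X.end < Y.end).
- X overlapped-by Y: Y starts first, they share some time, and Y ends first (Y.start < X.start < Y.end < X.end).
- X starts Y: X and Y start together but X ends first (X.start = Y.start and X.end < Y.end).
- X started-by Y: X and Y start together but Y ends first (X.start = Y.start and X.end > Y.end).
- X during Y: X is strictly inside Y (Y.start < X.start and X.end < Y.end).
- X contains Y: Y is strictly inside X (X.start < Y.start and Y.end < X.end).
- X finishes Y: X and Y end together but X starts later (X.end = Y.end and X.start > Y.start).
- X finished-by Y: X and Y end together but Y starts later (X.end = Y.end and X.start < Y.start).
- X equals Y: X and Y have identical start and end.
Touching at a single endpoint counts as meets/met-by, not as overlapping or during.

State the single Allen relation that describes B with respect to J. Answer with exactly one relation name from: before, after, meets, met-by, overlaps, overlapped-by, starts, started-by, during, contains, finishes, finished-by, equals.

B = [t=18, t=122]; J = [t=172, t=216].
Compare endpoints: B.start < J.start, B.start < J.end, B.end < J.start, B.end < J.end.
That pattern is 'before'.

before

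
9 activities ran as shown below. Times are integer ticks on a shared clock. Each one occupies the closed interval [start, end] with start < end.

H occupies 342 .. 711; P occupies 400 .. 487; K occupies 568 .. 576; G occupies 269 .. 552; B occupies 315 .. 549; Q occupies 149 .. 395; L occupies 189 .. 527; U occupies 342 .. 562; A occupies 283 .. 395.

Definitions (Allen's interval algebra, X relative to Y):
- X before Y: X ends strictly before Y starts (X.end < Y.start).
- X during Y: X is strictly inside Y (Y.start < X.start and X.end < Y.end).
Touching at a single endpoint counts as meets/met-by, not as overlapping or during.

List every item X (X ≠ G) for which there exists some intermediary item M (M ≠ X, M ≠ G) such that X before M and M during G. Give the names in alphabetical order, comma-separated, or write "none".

A, Q

Target G = [269, 552].
Intermediaries M with M during G: A, B, P.
Via A — items with X before A: none.
Via B — items with X before B: none.
Via P — items with X before P: A, Q.
Union: A, Q.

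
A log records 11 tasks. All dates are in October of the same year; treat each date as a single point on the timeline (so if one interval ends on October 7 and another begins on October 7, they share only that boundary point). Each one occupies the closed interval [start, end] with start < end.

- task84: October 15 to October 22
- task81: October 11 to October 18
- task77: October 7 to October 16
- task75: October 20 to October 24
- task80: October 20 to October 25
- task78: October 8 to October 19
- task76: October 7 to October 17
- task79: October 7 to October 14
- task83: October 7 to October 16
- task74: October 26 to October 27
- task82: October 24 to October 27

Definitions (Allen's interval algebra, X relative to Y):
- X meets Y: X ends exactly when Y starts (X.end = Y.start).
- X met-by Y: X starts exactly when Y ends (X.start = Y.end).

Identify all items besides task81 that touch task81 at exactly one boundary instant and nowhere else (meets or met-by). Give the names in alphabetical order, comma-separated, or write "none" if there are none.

none

Target task81 = [October 11, October 18].
task74 [October 26, October 27] → after → no.
task75 [October 20, October 24] → after → no.
task76 [October 7, October 17] → overlaps → no.
task77 [October 7, October 16] → overlaps → no.
task78 [October 8, October 19] → contains → no.
task79 [October 7, October 14] → overlaps → no.
task80 [October 20, October 25] → after → no.
task82 [October 24, October 27] → after → no.
task83 [October 7, October 16] → overlaps → no.
task84 [October 15, October 22] → overlapped-by → no.
Result: none.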